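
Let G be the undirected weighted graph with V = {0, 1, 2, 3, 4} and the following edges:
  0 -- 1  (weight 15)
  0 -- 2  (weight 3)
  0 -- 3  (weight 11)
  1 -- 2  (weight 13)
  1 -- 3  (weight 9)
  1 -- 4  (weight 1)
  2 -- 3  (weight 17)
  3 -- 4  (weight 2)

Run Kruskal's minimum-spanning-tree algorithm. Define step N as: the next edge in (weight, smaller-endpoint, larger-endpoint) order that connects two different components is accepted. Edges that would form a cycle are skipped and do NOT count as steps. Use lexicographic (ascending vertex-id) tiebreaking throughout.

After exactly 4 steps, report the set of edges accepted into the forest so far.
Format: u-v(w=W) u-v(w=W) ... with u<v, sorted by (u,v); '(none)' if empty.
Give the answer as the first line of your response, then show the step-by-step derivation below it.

0-2(w=3) 0-3(w=11) 1-4(w=1) 3-4(w=2)

step 1: add edge 1-4 (w=1); MST = {1-4(w=1)}
step 2: add edge 3-4 (w=2); MST = {1-4(w=1) 3-4(w=2)}
step 3: add edge 0-2 (w=3); MST = {0-2(w=3) 1-4(w=1) 3-4(w=2)}
step 4: add edge 0-3 (w=11); MST = {0-2(w=3) 0-3(w=11) 1-4(w=1) 3-4(w=2)}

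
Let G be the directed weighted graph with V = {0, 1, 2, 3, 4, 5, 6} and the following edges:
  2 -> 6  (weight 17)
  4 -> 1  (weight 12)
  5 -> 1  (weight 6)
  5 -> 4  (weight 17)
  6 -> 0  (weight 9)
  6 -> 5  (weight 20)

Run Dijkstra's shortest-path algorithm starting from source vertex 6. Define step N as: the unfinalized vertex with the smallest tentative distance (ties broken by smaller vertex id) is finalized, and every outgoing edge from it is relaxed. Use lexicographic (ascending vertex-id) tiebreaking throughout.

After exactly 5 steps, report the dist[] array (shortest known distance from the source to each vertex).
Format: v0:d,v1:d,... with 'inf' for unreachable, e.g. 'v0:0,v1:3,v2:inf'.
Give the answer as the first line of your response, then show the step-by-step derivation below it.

v0:9,v1:26,v2:inf,v3:inf,v4:37,v5:20,v6:0

step 1: dist = v0:9,v1:inf,v2:inf,v3:inf,v4:inf,v5:20,v6:0
step 2: dist = v0:9,v1:inf,v2:inf,v3:inf,v4:inf,v5:20,v6:0
step 3: dist = v0:9,v1:26,v2:inf,v3:inf,v4:37,v5:20,v6:0
step 4: dist = v0:9,v1:26,v2:inf,v3:inf,v4:37,v5:20,v6:0
step 5: dist = v0:9,v1:26,v2:inf,v3:inf,v4:37,v5:20,v6:0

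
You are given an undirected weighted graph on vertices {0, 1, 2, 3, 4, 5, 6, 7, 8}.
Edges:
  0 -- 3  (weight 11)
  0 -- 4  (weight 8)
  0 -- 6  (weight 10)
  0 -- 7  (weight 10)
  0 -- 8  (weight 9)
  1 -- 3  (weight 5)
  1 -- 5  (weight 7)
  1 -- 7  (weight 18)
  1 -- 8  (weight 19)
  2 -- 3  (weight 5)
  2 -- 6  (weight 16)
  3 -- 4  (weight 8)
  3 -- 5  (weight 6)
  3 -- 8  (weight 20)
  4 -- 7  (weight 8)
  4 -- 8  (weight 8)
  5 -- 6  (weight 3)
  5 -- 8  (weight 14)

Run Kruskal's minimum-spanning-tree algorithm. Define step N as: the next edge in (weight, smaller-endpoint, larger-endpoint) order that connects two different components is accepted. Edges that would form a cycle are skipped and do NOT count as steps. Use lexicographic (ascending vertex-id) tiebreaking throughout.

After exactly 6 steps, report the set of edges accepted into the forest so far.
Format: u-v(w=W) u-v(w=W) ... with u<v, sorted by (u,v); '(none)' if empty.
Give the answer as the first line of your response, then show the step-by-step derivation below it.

0-4(w=8) 1-3(w=5) 2-3(w=5) 3-4(w=8) 3-5(w=6) 5-6(w=3)

step 1: add edge 5-6 (w=3); MST = {5-6(w=3)}
step 2: add edge 1-3 (w=5); MST = {1-3(w=5) 5-6(w=3)}
step 3: add edge 2-3 (w=5); MST = {1-3(w=5) 2-3(w=5) 5-6(w=3)}
step 4: add edge 3-5 (w=6); MST = {1-3(w=5) 2-3(w=5) 3-5(w=6) 5-6(w=3)}
step 5: add edge 0-4 (w=8); MST = {0-4(w=8) 1-3(w=5) 2-3(w=5) 3-5(w=6) 5-6(w=3)}
step 6: add edge 3-4 (w=8); MST = {0-4(w=8) 1-3(w=5) 2-3(w=5) 3-4(w=8) 3-5(w=6) 5-6(w=3)}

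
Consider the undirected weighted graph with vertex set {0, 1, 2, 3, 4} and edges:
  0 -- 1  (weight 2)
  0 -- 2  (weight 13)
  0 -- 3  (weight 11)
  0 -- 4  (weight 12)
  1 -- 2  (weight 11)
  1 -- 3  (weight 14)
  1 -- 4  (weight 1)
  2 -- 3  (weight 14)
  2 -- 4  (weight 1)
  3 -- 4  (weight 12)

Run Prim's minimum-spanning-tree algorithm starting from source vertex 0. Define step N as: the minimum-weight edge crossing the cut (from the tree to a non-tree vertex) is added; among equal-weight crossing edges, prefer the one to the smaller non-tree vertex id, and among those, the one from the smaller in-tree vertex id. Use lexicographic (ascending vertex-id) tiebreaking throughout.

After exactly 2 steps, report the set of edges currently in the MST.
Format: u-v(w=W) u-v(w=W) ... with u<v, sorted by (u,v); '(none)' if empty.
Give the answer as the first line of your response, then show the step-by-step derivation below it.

0-1(w=2) 1-4(w=1)

step 1: add edge 0-1 (w=2); MST = {0-1(w=2)}
step 2: add edge 1-4 (w=1); MST = {0-1(w=2) 1-4(w=1)}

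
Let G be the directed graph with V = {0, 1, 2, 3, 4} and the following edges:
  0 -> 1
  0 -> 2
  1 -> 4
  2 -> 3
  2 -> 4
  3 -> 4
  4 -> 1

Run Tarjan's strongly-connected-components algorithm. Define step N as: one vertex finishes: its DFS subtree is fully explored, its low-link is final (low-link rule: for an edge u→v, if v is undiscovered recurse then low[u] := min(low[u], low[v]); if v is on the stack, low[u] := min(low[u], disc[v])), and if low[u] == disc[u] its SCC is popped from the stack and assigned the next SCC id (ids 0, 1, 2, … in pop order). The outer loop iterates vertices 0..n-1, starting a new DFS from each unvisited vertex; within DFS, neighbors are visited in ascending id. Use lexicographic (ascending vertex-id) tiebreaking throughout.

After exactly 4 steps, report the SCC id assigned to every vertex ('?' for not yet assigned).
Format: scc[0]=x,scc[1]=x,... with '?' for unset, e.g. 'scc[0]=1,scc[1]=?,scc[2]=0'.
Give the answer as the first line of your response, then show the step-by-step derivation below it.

scc[0]=?,scc[1]=0,scc[2]=2,scc[3]=1,scc[4]=0

step 1: low=(low[0]=0,low[1]=1,low[2]=?,low[3]=?,low[4]=1); scc=(scc[0]=?,scc[1]=?,scc[2]=?,scc[3]=?,scc[4]=?)
step 2: low=(low[0]=0,low[1]=1,low[2]=?,low[3]=?,low[4]=1); scc=(scc[0]=?,scc[1]=0,scc[2]=?,scc[3]=?,scc[4]=0)
step 3: low=(low[0]=0,low[1]=1,low[2]=3,low[3]=4,low[4]=1); scc=(scc[0]=?,scc[1]=0,scc[2]=?,scc[3]=1,scc[4]=0)
step 4: low=(low[0]=0,low[1]=1,low[2]=3,low[3]=4,low[4]=1); scc=(scc[0]=?,scc[1]=0,scc[2]=2,scc[3]=1,scc[4]=0)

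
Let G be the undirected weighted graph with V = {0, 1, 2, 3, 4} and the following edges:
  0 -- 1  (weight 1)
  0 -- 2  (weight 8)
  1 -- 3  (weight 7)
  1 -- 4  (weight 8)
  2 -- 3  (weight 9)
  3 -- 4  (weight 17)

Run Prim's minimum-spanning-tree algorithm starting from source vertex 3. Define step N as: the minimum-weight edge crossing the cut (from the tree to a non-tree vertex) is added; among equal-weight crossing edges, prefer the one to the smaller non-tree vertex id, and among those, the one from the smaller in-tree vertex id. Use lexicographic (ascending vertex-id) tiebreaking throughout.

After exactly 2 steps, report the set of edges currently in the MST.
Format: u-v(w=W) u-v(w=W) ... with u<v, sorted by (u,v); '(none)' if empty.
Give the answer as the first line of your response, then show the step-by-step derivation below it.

0-1(w=1) 1-3(w=7)

step 1: add edge 1-3 (w=7); MST = {1-3(w=7)}
step 2: add edge 0-1 (w=1); MST = {0-1(w=1) 1-3(w=7)}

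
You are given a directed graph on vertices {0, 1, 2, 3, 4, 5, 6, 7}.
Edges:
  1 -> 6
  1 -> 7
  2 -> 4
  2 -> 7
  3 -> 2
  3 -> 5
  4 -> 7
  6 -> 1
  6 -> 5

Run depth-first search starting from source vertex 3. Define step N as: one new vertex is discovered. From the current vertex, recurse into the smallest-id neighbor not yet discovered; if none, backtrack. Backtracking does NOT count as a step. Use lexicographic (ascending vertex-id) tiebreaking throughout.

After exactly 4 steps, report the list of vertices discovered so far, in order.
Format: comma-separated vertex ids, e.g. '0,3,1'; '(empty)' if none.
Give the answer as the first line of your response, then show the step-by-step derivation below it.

3,2,4,7

step 1: discover 3; path=3; order=3
step 2: discover 2; path=3>2; order=3,2
step 3: discover 4; path=3>2>4; order=3,2,4
step 4: discover 7; path=3>2>4>7; order=3,2,4,7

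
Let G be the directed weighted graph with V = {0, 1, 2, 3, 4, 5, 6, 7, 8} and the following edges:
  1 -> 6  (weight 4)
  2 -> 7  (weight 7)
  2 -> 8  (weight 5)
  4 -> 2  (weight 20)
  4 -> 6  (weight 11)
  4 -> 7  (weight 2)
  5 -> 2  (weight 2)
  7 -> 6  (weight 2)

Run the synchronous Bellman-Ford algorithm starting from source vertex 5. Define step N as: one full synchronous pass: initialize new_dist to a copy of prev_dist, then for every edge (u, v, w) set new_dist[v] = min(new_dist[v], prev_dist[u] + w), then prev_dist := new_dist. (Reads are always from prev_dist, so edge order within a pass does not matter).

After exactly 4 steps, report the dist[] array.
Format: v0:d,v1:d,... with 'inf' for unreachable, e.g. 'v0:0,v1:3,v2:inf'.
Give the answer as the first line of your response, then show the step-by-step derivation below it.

v0:inf,v1:inf,v2:2,v3:inf,v4:inf,v5:0,v6:11,v7:9,v8:7

step 1: dist = v0:inf,v1:inf,v2:2,v3:inf,v4:inf,v5:0,v6:inf,v7:inf,v8:inf
step 2: dist = v0:inf,v1:inf,v2:2,v3:inf,v4:inf,v5:0,v6:inf,v7:9,v8:7
step 3: dist = v0:inf,v1:inf,v2:2,v3:inf,v4:inf,v5:0,v6:11,v7:9,v8:7
step 4: dist = v0:inf,v1:inf,v2:2,v3:inf,v4:inf,v5:0,v6:11,v7:9,v8:7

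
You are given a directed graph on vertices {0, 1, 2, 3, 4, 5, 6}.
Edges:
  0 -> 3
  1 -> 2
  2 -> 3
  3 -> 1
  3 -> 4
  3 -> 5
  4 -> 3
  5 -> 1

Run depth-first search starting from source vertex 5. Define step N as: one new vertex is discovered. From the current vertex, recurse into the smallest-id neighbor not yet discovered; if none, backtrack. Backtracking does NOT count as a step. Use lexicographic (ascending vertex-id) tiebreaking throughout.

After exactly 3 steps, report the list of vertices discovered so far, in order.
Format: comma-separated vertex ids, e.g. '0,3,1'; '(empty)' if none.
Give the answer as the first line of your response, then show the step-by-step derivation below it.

5,1,2

step 1: discover 5; path=5; order=5
step 2: discover 1; path=5>1; order=5,1
step 3: discover 2; path=5>1>2; order=5,1,2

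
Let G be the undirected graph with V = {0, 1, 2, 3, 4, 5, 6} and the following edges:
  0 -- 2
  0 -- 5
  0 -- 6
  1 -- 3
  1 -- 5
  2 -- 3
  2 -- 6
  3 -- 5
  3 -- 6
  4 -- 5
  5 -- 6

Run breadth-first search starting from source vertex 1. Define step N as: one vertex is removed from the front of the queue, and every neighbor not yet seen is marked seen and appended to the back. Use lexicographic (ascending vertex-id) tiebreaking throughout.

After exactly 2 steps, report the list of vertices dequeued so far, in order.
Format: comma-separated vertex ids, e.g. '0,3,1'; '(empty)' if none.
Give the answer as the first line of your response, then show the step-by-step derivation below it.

1,3

step 1: dequeue 1; queue=[3,5]; order=1
step 2: dequeue 3; queue=[5,2,6]; order=1,3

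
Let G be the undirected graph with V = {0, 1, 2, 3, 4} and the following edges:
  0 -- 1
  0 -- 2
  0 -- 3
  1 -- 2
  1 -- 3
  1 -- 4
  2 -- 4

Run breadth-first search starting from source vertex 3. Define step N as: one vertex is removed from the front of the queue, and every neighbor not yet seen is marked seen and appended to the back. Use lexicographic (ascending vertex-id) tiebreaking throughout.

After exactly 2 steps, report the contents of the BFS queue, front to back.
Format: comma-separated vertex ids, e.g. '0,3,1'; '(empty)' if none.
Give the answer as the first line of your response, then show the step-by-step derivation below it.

1,2

step 1: dequeue 3; queue=[0,1]; order=3
step 2: dequeue 0; queue=[1,2]; order=3,0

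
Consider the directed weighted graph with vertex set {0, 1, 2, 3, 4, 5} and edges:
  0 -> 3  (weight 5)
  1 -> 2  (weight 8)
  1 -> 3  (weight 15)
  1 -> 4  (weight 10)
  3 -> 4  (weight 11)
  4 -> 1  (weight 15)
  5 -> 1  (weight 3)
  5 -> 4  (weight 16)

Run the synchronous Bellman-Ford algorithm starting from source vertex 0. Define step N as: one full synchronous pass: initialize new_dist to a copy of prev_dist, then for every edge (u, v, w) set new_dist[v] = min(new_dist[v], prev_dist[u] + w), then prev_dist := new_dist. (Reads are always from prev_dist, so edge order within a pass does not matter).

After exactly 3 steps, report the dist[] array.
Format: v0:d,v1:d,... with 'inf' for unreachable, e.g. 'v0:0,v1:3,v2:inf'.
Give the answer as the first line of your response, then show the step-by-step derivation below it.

v0:0,v1:31,v2:inf,v3:5,v4:16,v5:inf

step 1: dist = v0:0,v1:inf,v2:inf,v3:5,v4:inf,v5:inf
step 2: dist = v0:0,v1:inf,v2:inf,v3:5,v4:16,v5:inf
step 3: dist = v0:0,v1:31,v2:inf,v3:5,v4:16,v5:inf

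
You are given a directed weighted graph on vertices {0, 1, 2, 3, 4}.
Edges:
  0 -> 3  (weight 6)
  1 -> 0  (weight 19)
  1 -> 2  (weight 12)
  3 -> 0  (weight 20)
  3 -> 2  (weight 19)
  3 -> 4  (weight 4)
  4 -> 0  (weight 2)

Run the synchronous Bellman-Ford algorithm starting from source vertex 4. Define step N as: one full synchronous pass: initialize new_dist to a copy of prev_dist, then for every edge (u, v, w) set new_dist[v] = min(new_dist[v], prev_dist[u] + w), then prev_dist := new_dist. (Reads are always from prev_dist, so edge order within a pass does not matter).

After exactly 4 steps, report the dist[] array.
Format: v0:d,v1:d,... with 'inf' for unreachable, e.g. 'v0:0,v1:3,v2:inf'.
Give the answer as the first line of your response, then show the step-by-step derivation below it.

v0:2,v1:inf,v2:27,v3:8,v4:0

step 1: dist = v0:2,v1:inf,v2:inf,v3:inf,v4:0
step 2: dist = v0:2,v1:inf,v2:inf,v3:8,v4:0
step 3: dist = v0:2,v1:inf,v2:27,v3:8,v4:0
step 4: dist = v0:2,v1:inf,v2:27,v3:8,v4:0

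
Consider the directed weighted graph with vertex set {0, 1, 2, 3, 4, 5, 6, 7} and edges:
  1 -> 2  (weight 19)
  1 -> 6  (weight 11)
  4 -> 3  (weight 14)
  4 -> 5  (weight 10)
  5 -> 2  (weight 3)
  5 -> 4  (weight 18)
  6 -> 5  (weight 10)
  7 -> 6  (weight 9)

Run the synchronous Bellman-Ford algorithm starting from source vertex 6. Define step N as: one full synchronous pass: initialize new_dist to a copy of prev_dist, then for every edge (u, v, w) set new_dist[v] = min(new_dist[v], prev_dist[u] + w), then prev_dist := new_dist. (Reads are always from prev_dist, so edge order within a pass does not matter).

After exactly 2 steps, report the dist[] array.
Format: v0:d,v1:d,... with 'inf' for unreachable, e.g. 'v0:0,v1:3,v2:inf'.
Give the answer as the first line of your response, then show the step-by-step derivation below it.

v0:inf,v1:inf,v2:13,v3:inf,v4:28,v5:10,v6:0,v7:inf

step 1: dist = v0:inf,v1:inf,v2:inf,v3:inf,v4:inf,v5:10,v6:0,v7:inf
step 2: dist = v0:inf,v1:inf,v2:13,v3:inf,v4:28,v5:10,v6:0,v7:inf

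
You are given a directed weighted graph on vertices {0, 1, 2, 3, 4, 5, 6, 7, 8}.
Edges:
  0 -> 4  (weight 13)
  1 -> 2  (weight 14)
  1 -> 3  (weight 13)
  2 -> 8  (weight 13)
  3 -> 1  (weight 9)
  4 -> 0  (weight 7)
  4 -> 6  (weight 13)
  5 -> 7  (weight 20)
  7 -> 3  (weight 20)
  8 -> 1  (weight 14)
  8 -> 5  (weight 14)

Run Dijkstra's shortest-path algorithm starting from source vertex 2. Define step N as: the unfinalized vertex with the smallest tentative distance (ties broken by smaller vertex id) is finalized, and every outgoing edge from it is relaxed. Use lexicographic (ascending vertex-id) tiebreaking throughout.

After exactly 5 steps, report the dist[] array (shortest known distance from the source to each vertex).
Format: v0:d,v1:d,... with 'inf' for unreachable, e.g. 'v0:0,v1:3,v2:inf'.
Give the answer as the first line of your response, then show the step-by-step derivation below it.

v0:inf,v1:27,v2:0,v3:40,v4:inf,v5:27,v6:inf,v7:47,v8:13

step 1: dist = v0:inf,v1:inf,v2:0,v3:inf,v4:inf,v5:inf,v6:inf,v7:inf,v8:13
step 2: dist = v0:inf,v1:27,v2:0,v3:inf,v4:inf,v5:27,v6:inf,v7:inf,v8:13
step 3: dist = v0:inf,v1:27,v2:0,v3:40,v4:inf,v5:27,v6:inf,v7:inf,v8:13
step 4: dist = v0:inf,v1:27,v2:0,v3:40,v4:inf,v5:27,v6:inf,v7:47,v8:13
step 5: dist = v0:inf,v1:27,v2:0,v3:40,v4:inf,v5:27,v6:inf,v7:47,v8:13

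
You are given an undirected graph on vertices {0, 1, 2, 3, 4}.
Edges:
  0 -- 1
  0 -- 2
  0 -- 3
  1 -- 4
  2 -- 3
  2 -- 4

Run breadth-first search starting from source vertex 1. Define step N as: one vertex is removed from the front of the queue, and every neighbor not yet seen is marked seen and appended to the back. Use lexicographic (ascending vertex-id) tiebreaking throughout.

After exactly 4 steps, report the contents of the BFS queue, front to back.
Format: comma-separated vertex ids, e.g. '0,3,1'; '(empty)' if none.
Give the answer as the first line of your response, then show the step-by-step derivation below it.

3

step 1: dequeue 1; queue=[0,4]; order=1
step 2: dequeue 0; queue=[4,2,3]; order=1,0
step 3: dequeue 4; queue=[2,3]; order=1,0,4
step 4: dequeue 2; queue=[3]; order=1,0,4,2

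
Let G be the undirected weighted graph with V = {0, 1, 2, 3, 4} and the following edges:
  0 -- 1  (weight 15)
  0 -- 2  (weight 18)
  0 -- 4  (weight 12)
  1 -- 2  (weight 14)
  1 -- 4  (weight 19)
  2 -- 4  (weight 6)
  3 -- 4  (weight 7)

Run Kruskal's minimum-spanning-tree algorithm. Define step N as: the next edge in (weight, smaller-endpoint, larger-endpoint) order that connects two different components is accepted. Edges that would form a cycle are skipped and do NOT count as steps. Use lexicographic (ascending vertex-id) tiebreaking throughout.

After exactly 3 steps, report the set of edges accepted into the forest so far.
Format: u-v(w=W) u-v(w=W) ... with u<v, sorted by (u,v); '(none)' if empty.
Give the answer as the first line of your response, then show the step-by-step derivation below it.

0-4(w=12) 2-4(w=6) 3-4(w=7)

step 1: add edge 2-4 (w=6); MST = {2-4(w=6)}
step 2: add edge 3-4 (w=7); MST = {2-4(w=6) 3-4(w=7)}
step 3: add edge 0-4 (w=12); MST = {0-4(w=12) 2-4(w=6) 3-4(w=7)}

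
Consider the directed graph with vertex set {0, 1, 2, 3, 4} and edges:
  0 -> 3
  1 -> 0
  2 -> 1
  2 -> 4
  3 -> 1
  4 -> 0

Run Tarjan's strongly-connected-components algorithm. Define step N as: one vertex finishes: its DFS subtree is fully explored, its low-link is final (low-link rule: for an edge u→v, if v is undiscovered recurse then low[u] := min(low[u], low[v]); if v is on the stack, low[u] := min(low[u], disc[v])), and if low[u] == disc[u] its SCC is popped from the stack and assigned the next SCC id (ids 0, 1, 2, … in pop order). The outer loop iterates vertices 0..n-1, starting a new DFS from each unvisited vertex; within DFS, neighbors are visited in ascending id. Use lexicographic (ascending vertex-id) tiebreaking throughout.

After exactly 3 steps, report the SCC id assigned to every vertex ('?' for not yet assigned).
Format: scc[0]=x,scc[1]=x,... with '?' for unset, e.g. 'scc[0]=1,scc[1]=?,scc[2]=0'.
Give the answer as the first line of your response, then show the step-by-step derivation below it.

scc[0]=0,scc[1]=0,scc[2]=?,scc[3]=0,scc[4]=?

step 1: low=(low[0]=0,low[1]=0,low[2]=?,low[3]=1,low[4]=?); scc=(scc[0]=?,scc[1]=?,scc[2]=?,scc[3]=?,scc[4]=?)
step 2: low=(low[0]=0,low[1]=0,low[2]=?,low[3]=0,low[4]=?); scc=(scc[0]=?,scc[1]=?,scc[2]=?,scc[3]=?,scc[4]=?)
step 3: low=(low[0]=0,low[1]=0,low[2]=?,low[3]=0,low[4]=?); scc=(scc[0]=0,scc[1]=0,scc[2]=?,scc[3]=0,scc[4]=?)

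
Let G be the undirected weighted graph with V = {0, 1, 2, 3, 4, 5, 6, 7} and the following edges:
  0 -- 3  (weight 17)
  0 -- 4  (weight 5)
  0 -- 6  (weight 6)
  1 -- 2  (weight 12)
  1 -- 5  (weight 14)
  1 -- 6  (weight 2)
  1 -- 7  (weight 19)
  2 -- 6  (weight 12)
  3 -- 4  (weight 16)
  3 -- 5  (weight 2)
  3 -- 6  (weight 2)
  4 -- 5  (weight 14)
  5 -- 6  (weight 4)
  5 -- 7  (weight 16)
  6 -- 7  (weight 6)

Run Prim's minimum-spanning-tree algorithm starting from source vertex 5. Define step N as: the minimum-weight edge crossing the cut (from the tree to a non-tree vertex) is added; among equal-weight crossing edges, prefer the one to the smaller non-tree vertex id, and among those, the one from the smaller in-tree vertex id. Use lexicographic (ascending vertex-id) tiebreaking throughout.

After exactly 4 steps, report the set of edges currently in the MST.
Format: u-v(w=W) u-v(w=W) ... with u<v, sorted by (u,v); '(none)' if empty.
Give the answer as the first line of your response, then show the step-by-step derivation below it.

0-6(w=6) 1-6(w=2) 3-5(w=2) 3-6(w=2)

step 1: add edge 3-5 (w=2); MST = {3-5(w=2)}
step 2: add edge 3-6 (w=2); MST = {3-5(w=2) 3-6(w=2)}
step 3: add edge 1-6 (w=2); MST = {1-6(w=2) 3-5(w=2) 3-6(w=2)}
step 4: add edge 0-6 (w=6); MST = {0-6(w=6) 1-6(w=2) 3-5(w=2) 3-6(w=2)}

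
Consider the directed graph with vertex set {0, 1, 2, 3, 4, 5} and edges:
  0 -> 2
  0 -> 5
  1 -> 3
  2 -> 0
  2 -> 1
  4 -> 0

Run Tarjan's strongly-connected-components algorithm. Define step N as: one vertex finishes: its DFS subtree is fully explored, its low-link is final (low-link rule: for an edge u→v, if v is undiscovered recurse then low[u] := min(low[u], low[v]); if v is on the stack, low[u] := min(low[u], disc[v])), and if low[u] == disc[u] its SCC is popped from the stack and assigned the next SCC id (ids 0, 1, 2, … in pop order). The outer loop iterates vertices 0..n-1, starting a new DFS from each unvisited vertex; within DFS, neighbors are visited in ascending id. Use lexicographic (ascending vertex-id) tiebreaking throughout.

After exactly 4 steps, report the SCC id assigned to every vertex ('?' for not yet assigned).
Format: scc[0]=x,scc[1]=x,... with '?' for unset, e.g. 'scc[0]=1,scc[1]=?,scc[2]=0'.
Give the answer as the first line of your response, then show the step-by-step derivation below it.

scc[0]=?,scc[1]=1,scc[2]=?,scc[3]=0,scc[4]=?,scc[5]=2

step 1: low=(low[0]=0,low[1]=2,low[2]=0,low[3]=3,low[4]=?,low[5]=?); scc=(scc[0]=?,scc[1]=?,scc[2]=?,scc[3]=0,scc[4]=?,scc[5]=?)
step 2: low=(low[0]=0,low[1]=2,low[2]=0,low[3]=3,low[4]=?,low[5]=?); scc=(scc[0]=?,scc[1]=1,scc[2]=?,scc[3]=0,scc[4]=?,scc[5]=?)
step 3: low=(low[0]=0,low[1]=2,low[2]=0,low[3]=3,low[4]=?,low[5]=?); scc=(scc[0]=?,scc[1]=1,scc[2]=?,scc[3]=0,scc[4]=?,scc[5]=?)
step 4: low=(low[0]=0,low[1]=2,low[2]=0,low[3]=3,low[4]=?,low[5]=4); scc=(scc[0]=?,scc[1]=1,scc[2]=?,scc[3]=0,scc[4]=?,scc[5]=2)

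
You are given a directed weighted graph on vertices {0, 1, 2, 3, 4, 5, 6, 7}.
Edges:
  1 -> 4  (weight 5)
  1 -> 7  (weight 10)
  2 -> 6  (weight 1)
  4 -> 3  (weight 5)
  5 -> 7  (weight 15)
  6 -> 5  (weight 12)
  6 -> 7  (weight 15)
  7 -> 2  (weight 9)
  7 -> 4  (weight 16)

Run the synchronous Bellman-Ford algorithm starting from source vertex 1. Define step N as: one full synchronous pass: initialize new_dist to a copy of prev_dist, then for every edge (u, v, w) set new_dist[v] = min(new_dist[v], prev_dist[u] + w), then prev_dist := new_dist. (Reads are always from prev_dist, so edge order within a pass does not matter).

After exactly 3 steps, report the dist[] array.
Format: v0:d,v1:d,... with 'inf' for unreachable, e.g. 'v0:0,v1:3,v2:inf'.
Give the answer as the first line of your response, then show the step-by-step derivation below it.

v0:inf,v1:0,v2:19,v3:10,v4:5,v5:inf,v6:20,v7:10

step 1: dist = v0:inf,v1:0,v2:inf,v3:inf,v4:5,v5:inf,v6:inf,v7:10
step 2: dist = v0:inf,v1:0,v2:19,v3:10,v4:5,v5:inf,v6:inf,v7:10
step 3: dist = v0:inf,v1:0,v2:19,v3:10,v4:5,v5:inf,v6:20,v7:10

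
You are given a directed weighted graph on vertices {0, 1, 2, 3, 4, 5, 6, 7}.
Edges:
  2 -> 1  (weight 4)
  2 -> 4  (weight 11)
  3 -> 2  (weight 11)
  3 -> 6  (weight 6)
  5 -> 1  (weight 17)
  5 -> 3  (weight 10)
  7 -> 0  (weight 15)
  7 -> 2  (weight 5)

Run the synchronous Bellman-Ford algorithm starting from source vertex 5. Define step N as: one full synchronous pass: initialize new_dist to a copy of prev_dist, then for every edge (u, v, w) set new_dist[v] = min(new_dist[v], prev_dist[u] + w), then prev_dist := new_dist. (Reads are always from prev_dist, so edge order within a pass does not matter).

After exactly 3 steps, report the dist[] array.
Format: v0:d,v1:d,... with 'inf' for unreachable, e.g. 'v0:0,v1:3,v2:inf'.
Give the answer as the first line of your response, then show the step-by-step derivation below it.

v0:inf,v1:17,v2:21,v3:10,v4:32,v5:0,v6:16,v7:inf

step 1: dist = v0:inf,v1:17,v2:inf,v3:10,v4:inf,v5:0,v6:inf,v7:inf
step 2: dist = v0:inf,v1:17,v2:21,v3:10,v4:inf,v5:0,v6:16,v7:inf
step 3: dist = v0:inf,v1:17,v2:21,v3:10,v4:32,v5:0,v6:16,v7:inf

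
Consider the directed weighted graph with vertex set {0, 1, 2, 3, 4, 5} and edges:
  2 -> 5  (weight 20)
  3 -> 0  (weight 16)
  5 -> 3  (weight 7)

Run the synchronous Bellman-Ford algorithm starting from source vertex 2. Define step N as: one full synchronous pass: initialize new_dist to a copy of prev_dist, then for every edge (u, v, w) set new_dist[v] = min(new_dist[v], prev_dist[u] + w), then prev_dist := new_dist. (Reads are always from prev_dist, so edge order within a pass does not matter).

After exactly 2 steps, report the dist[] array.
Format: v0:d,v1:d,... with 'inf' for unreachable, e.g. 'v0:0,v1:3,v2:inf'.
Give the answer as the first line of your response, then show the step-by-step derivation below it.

v0:inf,v1:inf,v2:0,v3:27,v4:inf,v5:20

step 1: dist = v0:inf,v1:inf,v2:0,v3:inf,v4:inf,v5:20
step 2: dist = v0:inf,v1:inf,v2:0,v3:27,v4:inf,v5:20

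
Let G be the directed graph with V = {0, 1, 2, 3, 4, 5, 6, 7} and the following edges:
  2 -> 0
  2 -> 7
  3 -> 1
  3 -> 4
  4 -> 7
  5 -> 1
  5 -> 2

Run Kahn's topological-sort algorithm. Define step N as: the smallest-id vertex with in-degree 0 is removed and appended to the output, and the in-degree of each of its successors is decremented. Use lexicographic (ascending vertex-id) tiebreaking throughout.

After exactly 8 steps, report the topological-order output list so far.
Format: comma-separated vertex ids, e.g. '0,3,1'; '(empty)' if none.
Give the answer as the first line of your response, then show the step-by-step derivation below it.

3,4,5,1,2,0,6,7

step 1: output 3; order=[3]; indeg=(1,1,1,0,0,0,0,2)
step 2: output 4; order=[3,4]; indeg=(1,1,1,0,0,0,0,1)
step 3: output 5; order=[3,4,5]; indeg=(1,0,0,0,0,0,0,1)
step 4: output 1; order=[3,4,5,1]; indeg=(1,0,0,0,0,0,0,1)
step 5: output 2; order=[3,4,5,1,2]; indeg=(0,0,0,0,0,0,0,0)
step 6: output 0; order=[3,4,5,1,2,0]; indeg=(0,0,0,0,0,0,0,0)
step 7: output 6; order=[3,4,5,1,2,0,6]; indeg=(0,0,0,0,0,0,0,0)
step 8: output 7; order=[3,4,5,1,2,0,6,7]; indeg=(0,0,0,0,0,0,0,0)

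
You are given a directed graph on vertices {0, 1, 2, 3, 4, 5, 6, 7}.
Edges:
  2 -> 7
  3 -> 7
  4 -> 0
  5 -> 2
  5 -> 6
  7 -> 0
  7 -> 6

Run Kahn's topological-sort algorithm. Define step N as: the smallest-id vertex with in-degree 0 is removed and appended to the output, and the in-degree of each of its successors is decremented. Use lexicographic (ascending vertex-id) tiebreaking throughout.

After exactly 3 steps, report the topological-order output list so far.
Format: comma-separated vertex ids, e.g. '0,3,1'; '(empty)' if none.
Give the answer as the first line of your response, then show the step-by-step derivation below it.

1,3,4

step 1: output 1; order=[1]; indeg=(2,0,1,0,0,0,2,2)
step 2: output 3; order=[1,3]; indeg=(2,0,1,0,0,0,2,1)
step 3: output 4; order=[1,3,4]; indeg=(1,0,1,0,0,0,2,1)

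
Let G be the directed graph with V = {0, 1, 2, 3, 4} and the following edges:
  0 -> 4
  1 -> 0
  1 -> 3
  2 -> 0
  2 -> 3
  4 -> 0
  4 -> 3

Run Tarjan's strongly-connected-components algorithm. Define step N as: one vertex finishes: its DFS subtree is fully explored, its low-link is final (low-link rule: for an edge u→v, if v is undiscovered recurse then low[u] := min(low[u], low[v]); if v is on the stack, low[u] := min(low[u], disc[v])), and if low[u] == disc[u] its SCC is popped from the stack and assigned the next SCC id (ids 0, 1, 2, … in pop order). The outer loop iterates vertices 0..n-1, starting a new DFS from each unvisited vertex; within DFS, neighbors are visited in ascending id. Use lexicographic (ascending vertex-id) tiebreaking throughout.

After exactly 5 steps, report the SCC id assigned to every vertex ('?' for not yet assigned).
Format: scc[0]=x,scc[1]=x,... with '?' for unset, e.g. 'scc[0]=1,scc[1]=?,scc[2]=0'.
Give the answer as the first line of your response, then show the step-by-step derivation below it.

scc[0]=1,scc[1]=2,scc[2]=3,scc[3]=0,scc[4]=1

step 1: low=(low[0]=0,low[1]=?,low[2]=?,low[3]=2,low[4]=0); scc=(scc[0]=?,scc[1]=?,scc[2]=?,scc[3]=0,scc[4]=?)
step 2: low=(low[0]=0,low[1]=?,low[2]=?,low[3]=2,low[4]=0); scc=(scc[0]=?,scc[1]=?,scc[2]=?,scc[3]=0,scc[4]=?)
step 3: low=(low[0]=0,low[1]=?,low[2]=?,low[3]=2,low[4]=0); scc=(scc[0]=1,scc[1]=?,scc[2]=?,scc[3]=0,scc[4]=1)
step 4: low=(low[0]=0,low[1]=3,low[2]=?,low[3]=2,low[4]=0); scc=(scc[0]=1,scc[1]=2,scc[2]=?,scc[3]=0,scc[4]=1)
step 5: low=(low[0]=0,low[1]=3,low[2]=4,low[3]=2,low[4]=0); scc=(scc[0]=1,scc[1]=2,scc[2]=3,scc[3]=0,scc[4]=1)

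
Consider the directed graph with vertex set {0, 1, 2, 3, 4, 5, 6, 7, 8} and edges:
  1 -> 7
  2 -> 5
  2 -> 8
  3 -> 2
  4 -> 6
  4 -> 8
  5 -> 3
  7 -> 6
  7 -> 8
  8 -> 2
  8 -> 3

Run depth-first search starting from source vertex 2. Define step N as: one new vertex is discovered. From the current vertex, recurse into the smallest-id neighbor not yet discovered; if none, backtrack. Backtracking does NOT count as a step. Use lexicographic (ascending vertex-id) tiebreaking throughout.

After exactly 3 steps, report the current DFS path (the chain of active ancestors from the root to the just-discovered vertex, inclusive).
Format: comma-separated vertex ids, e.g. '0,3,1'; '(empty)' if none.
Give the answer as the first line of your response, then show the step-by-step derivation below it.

2,5,3

step 1: discover 2; path=2; order=2
step 2: discover 5; path=2>5; order=2,5
step 3: discover 3; path=2>5>3; order=2,5,3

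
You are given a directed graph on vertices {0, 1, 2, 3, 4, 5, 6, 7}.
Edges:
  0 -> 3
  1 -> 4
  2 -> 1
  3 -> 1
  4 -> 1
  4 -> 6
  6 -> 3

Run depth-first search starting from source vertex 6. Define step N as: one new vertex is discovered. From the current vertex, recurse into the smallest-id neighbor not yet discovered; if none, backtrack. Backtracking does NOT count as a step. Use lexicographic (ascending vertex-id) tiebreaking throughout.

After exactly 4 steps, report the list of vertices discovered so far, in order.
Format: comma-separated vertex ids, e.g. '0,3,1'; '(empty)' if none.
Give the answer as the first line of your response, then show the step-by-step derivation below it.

6,3,1,4

step 1: discover 6; path=6; order=6
step 2: discover 3; path=6>3; order=6,3
step 3: discover 1; path=6>3>1; order=6,3,1
step 4: discover 4; path=6>3>1>4; order=6,3,1,4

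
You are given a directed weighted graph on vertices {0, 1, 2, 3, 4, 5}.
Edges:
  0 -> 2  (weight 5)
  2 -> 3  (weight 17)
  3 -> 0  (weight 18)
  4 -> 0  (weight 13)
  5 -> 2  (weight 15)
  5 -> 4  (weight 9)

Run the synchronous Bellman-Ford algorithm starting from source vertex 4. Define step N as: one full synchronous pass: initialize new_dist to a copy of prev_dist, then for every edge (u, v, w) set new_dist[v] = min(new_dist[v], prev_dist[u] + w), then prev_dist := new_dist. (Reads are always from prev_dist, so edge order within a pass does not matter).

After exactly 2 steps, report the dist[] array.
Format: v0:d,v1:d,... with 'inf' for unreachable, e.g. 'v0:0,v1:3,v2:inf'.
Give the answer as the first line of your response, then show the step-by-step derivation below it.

v0:13,v1:inf,v2:18,v3:inf,v4:0,v5:inf

step 1: dist = v0:13,v1:inf,v2:inf,v3:inf,v4:0,v5:inf
step 2: dist = v0:13,v1:inf,v2:18,v3:inf,v4:0,v5:inf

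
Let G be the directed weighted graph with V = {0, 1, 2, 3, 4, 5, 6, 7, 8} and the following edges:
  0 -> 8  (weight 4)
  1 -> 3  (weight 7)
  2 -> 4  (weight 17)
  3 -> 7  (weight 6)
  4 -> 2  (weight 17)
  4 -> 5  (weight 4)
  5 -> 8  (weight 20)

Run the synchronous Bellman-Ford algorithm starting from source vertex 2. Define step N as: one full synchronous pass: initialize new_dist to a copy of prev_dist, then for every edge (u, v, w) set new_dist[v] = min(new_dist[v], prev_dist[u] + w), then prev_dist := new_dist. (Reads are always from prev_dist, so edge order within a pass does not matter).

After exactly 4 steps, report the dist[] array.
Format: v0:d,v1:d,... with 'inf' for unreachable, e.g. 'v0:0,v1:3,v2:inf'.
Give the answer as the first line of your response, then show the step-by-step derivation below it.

v0:inf,v1:inf,v2:0,v3:inf,v4:17,v5:21,v6:inf,v7:inf,v8:41

step 1: dist = v0:inf,v1:inf,v2:0,v3:inf,v4:17,v5:inf,v6:inf,v7:inf,v8:inf
step 2: dist = v0:inf,v1:inf,v2:0,v3:inf,v4:17,v5:21,v6:inf,v7:inf,v8:inf
step 3: dist = v0:inf,v1:inf,v2:0,v3:inf,v4:17,v5:21,v6:inf,v7:inf,v8:41
step 4: dist = v0:inf,v1:inf,v2:0,v3:inf,v4:17,v5:21,v6:inf,v7:inf,v8:41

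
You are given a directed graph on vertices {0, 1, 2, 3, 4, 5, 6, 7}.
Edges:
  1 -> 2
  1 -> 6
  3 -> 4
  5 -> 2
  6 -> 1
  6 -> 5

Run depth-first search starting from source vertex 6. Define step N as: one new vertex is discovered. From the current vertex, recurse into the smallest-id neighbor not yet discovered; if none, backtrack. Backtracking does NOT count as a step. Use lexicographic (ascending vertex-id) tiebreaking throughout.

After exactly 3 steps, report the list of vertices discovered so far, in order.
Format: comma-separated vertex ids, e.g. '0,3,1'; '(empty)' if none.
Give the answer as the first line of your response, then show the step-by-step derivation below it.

6,1,2

step 1: discover 6; path=6; order=6
step 2: discover 1; path=6>1; order=6,1
step 3: discover 2; path=6>1>2; order=6,1,2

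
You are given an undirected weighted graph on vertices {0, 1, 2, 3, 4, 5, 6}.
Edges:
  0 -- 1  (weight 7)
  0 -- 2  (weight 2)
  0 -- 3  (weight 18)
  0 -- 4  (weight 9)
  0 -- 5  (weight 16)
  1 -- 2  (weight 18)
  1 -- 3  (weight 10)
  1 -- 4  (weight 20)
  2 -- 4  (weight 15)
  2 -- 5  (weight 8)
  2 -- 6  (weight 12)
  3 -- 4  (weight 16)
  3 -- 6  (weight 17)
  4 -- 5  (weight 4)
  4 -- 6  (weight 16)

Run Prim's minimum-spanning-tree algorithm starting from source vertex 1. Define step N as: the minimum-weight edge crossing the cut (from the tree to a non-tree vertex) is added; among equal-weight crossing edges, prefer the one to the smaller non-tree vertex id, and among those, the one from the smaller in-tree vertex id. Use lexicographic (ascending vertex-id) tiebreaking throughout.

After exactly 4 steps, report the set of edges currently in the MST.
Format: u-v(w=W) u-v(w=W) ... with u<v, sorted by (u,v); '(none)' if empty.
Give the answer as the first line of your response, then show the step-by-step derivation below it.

0-1(w=7) 0-2(w=2) 2-5(w=8) 4-5(w=4)

step 1: add edge 0-1 (w=7); MST = {0-1(w=7)}
step 2: add edge 0-2 (w=2); MST = {0-1(w=7) 0-2(w=2)}
step 3: add edge 2-5 (w=8); MST = {0-1(w=7) 0-2(w=2) 2-5(w=8)}
step 4: add edge 4-5 (w=4); MST = {0-1(w=7) 0-2(w=2) 2-5(w=8) 4-5(w=4)}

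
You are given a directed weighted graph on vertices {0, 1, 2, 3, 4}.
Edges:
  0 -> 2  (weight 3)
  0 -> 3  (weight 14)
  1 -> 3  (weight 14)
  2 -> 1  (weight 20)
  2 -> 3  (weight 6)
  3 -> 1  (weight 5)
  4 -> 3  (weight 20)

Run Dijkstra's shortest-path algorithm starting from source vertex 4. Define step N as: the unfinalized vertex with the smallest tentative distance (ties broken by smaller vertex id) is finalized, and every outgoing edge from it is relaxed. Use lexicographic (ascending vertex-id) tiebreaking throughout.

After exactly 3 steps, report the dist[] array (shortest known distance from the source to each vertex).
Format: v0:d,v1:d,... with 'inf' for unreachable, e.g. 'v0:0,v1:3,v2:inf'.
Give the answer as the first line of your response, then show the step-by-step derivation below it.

v0:inf,v1:25,v2:inf,v3:20,v4:0

step 1: dist = v0:inf,v1:inf,v2:inf,v3:20,v4:0
step 2: dist = v0:inf,v1:25,v2:inf,v3:20,v4:0
step 3: dist = v0:inf,v1:25,v2:inf,v3:20,v4:0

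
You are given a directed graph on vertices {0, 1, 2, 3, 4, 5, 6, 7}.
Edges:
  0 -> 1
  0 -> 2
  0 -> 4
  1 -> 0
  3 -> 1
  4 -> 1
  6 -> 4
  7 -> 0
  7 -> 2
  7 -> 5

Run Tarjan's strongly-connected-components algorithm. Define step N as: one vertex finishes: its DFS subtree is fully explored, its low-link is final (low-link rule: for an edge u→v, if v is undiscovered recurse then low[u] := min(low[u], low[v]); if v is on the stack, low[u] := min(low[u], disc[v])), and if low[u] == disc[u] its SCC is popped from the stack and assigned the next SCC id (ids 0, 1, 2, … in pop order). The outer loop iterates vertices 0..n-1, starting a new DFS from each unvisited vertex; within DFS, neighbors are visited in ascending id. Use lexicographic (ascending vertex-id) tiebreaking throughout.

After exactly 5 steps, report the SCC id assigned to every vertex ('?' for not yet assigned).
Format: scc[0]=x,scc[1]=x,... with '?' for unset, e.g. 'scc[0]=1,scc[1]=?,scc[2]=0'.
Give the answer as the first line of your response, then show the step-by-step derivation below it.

scc[0]=1,scc[1]=1,scc[2]=0,scc[3]=2,scc[4]=1,scc[5]=?,scc[6]=?,scc[7]=?

step 1: low=(low[0]=0,low[1]=0,low[2]=?,low[3]=?,low[4]=?,low[5]=?,low[6]=?,low[7]=?); scc=(scc[0]=?,scc[1]=?,scc[2]=?,scc[3]=?,scc[4]=?,scc[5]=?,scc[6]=?,scc[7]=?)
step 2: low=(low[0]=0,low[1]=0,low[2]=2,low[3]=?,low[4]=?,low[5]=?,low[6]=?,low[7]=?); scc=(scc[0]=?,scc[1]=?,scc[2]=0,scc[3]=?,scc[4]=?,scc[5]=?,scc[6]=?,scc[7]=?)
step 3: low=(low[0]=0,low[1]=0,low[2]=2,low[3]=?,low[4]=1,low[5]=?,low[6]=?,low[7]=?); scc=(scc[0]=?,scc[1]=?,scc[2]=0,scc[3]=?,scc[4]=?,scc[5]=?,scc[6]=?,scc[7]=?)
step 4: low=(low[0]=0,low[1]=0,low[2]=2,low[3]=?,low[4]=1,low[5]=?,low[6]=?,low[7]=?); scc=(scc[0]=1,scc[1]=1,scc[2]=0,scc[3]=?,scc[4]=1,scc[5]=?,scc[6]=?,scc[7]=?)
step 5: low=(low[0]=0,low[1]=0,low[2]=2,low[3]=4,low[4]=1,low[5]=?,low[6]=?,low[7]=?); scc=(scc[0]=1,scc[1]=1,scc[2]=0,scc[3]=2,scc[4]=1,scc[5]=?,scc[6]=?,scc[7]=?)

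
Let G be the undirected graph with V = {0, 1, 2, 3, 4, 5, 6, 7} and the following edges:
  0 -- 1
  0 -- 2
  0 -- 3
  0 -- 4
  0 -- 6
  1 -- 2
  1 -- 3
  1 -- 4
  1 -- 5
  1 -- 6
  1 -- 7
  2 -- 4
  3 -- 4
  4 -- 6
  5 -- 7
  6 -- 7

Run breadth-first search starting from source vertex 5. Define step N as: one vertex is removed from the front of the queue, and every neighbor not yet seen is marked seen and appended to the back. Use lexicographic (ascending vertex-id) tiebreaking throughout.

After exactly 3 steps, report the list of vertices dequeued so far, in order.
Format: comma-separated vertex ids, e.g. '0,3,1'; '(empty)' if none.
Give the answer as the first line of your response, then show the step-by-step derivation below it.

5,1,7

step 1: dequeue 5; queue=[1,7]; order=5
step 2: dequeue 1; queue=[7,0,2,3,4,6]; order=5,1
step 3: dequeue 7; queue=[0,2,3,4,6]; order=5,1,7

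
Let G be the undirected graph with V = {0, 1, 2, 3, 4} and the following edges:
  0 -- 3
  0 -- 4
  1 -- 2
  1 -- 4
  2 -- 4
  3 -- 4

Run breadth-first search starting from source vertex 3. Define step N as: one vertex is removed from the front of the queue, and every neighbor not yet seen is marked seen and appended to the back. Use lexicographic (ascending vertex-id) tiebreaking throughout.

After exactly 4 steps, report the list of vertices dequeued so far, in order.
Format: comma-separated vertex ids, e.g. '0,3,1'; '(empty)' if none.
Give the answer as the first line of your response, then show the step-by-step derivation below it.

3,0,4,1

step 1: dequeue 3; queue=[0,4]; order=3
step 2: dequeue 0; queue=[4]; order=3,0
step 3: dequeue 4; queue=[1,2]; order=3,0,4
step 4: dequeue 1; queue=[2]; order=3,0,4,1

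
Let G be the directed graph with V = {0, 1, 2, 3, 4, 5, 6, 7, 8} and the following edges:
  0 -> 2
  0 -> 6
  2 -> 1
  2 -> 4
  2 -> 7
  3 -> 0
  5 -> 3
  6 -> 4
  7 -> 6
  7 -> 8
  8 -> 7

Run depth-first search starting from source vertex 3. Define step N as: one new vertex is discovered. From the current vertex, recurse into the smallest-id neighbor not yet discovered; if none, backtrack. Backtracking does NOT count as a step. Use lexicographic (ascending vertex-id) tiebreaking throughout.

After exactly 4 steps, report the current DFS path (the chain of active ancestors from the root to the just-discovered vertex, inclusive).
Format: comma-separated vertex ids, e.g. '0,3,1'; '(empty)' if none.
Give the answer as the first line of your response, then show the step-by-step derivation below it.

3,0,2,1

step 1: discover 3; path=3; order=3
step 2: discover 0; path=3>0; order=3,0
step 3: discover 2; path=3>0>2; order=3,0,2
step 4: discover 1; path=3>0>2>1; order=3,0,2,1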